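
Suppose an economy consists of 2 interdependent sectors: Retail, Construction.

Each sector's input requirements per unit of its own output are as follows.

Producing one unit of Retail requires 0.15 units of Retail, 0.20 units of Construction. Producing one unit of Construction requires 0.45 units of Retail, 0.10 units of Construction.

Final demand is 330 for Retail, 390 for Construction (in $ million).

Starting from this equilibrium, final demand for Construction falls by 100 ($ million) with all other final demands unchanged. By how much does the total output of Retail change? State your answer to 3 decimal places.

Δx_R = -66.667

I − A =
  [   0.85    -0.45]
  [  -0.20     0.90]
det(I−A) = (0.85)(0.90) − (-0.45)(-0.20) = 0.6750
adj(I−A) = [[0.90, 0.45], [0.20, 0.85]]
(I − A)⁻¹ = adj(I−A) / det(I−A) ≈
  [   1.3333     0.6667]
  [   0.2963     1.2593]
Δx = (I − A)⁻¹ Δd with Δd having -100 in the Construction component and 0 elsewhere.
So Δx_R = L_RC · (-100), where L_RC = adj(I−A)_RC / det(I−A) = 0.45 / 0.6750.
Δx_R = 0.45 × (-100) / 0.6750 = -45.00 / 0.6750 ≈ -66.667.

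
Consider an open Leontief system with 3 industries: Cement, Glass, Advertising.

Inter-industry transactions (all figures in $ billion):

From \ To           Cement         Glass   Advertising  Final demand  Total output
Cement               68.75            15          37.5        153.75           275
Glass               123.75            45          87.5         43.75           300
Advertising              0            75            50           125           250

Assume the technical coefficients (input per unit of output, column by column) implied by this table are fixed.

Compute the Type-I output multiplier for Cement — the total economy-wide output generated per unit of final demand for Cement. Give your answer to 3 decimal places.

m_C = 2.601

Technical coefficients a_ij = z_ij / X_j:
  a_CC = 68.75/275 = 0.25, a_GC = 123.75/275 = 0.45, a_AC = 0/275 = 0.00
  a_CG = 15/300 = 0.05, a_GG = 45/300 = 0.15, a_AG = 75/300 = 0.25
  a_CA = 37.5/250 = 0.15, a_GA = 87.5/250 = 0.35, a_AA = 50/250 = 0.20
I − A =
  [   0.75    -0.05    -0.15]
  [  -0.45     0.85    -0.35]
  [   0.00    -0.25     0.80]
Cofactors of I−A, C_ij = (−1)^(i+j)·(minor ij) (rows/columns in the sector order above):
  C_11 = (0.85)(0.80) − (-0.35)(-0.25) = 0.5925
  C_12 = −[(-0.45)(0.80) − (-0.35)(0.00)] = 0.3600
  C_13 = (-0.45)(-0.25) − (0.85)(0.00) = 0.1125
  C_21 = −[(-0.05)(0.80) − (-0.15)(-0.25)] = 0.0775
  C_22 = (0.75)(0.80) − (-0.15)(0.00) = 0.6000
  C_23 = −[(0.75)(-0.25) − (-0.05)(0.00)] = 0.1875
  C_31 = (-0.05)(-0.35) − (-0.15)(0.85) = 0.1450
  C_32 = −[(0.75)(-0.35) − (-0.15)(-0.45)] = 0.3300
  C_33 = (0.75)(0.85) − (-0.05)(-0.45) = 0.6150
det(I−A) = Σ_j (I−A)_1j·C_1j = (0.75)(0.5925) + (-0.05)(0.3600) + (-0.15)(0.1125) = 0.4095
adj(I−A) = Cᵀ =
  [ 0.5925   0.0775   0.1450]
  [ 0.3600   0.6000   0.3300]
  [ 0.1125   0.1875   0.6150]
(I − A)⁻¹ = adj(I−A) / det(I−A) ≈
  [   1.4469     0.1893     0.3541]
  [   0.8791     1.4652     0.8059]
  [   0.2747     0.4579     1.5018]
The output multiplier for sector j is the column-j sum of the Leontief inverse (I − A)⁻¹ = adj(I−A) / det(I−A).
Column C of adj(I−A): (0.5925, 0.3600, 0.1125); det(I−A) = 0.4095.
m_C = (0.5925 + 0.3600 + 0.1125) / 0.4095 = 1.065 / 0.4095 ≈ 2.601.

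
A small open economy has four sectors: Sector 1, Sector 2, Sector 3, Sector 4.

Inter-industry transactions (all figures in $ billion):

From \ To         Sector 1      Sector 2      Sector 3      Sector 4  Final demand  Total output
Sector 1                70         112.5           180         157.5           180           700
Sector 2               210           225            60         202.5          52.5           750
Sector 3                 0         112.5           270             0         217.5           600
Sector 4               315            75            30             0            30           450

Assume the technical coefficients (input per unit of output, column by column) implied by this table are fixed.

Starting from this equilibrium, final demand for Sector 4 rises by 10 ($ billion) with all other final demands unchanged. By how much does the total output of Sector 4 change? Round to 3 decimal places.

Δx_4 = 16.487

Technical coefficients a_ij = z_ij / X_j:
  a_11 = 70/700 = 0.10, a_21 = 210/700 = 0.30, a_31 = 0/700 = 0.00, a_41 = 315/700 = 0.45
  a_12 = 112.5/750 = 0.15, a_22 = 225/750 = 0.30, a_32 = 112.5/750 = 0.15, a_42 = 75/750 = 0.10
  a_13 = 180/600 = 0.30, a_23 = 60/600 = 0.10, a_33 = 270/600 = 0.45, a_43 = 30/600 = 0.05
  a_14 = 157.5/450 = 0.35, a_24 = 202.5/450 = 0.45, a_34 = 0/450 = 0.00, a_44 = 0/450 = 0.00
I − A =
  [   0.90    -0.15    -0.30    -0.35]
  [  -0.30     0.70    -0.10    -0.45]
  [   0.00    -0.15     0.55     0.00]
  [  -0.45    -0.10    -0.05     1.00]
Compute the cofactors C_ij = (−1)^(i+j)·(3×3 minor ij) of I−A; the adjugate is their transpose:
adj(I−A) = Cᵀ =
  [ 0.341875   0.149375   0.230625   0.186875]
  [ 0.276375   0.408375   0.250500   0.280500]
  [ 0.075375   0.111375   0.393375   0.076500]
  [ 0.185250   0.113625   0.148500   0.294750]
det(I−A) = Σ_j (I−A)_1j·C_1j = (0.90)(0.341875) + (-0.15)(0.276375) + (-0.30)(0.075375) + (-0.35)(0.185250) = 0.17878125
(I − A)⁻¹ = adj(I−A) / det(I−A) ≈
  [   1.9123     0.8355     1.2900     1.0453]
  [   1.5459     2.2842     1.4012     1.5690]
  [   0.4216     0.6230     2.2003     0.4279]
  [   1.0362     0.6356     0.8306     1.6487]
Δx = (I − A)⁻¹ Δd with Δd having +10 in the Sector 4 component and 0 elsewhere.
So Δx_4 = L_44 · (+10), where L_44 = adj(I−A)_44 / det(I−A) = 0.294750 / 0.17878125.
Δx_4 = 0.294750 × (+10) / 0.17878125 = 2.9475 / 0.17878125 ≈ 16.487.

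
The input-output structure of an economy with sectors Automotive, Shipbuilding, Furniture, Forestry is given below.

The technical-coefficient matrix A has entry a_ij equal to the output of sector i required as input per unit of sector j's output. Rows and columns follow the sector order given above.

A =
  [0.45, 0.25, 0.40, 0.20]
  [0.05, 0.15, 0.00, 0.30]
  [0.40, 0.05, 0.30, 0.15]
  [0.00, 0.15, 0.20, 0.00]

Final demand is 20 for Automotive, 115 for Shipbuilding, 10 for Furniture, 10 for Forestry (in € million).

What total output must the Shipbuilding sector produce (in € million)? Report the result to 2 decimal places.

I − A =
  [   0.55    -0.25    -0.40    -0.20]
  [  -0.05     0.85     0.00    -0.30]
  [  -0.40    -0.05     0.70    -0.15]
  [   0.00    -0.15    -0.20     1.00]
Compute the cofactors C_ij = (−1)^(i+j)·(3×3 minor ij) of I−A; the adjugate is their transpose:
adj(I−A) = Cᵀ =
  [ 0.535000   0.219500   0.371000   0.228500]
  [ 0.057500   0.192500   0.055000   0.077500]
  [ 0.325625   0.151875   0.428750   0.175000]
  [ 0.073750   0.059250   0.094000   0.181500]
det(I−A) = Σ_j (I−A)_1j·C_1j = (0.55)(0.535000) + (-0.25)(0.057500) + (-0.40)(0.325625) + (-0.20)(0.073750) = 0.134875
(I − A)⁻¹ = adj(I−A) / det(I−A) ≈
  [   3.9666     1.6274     2.7507     1.6942]
  [   0.4263     1.4272     0.4078     0.5746]
  [   2.4143     1.1260     3.1789     1.2975]
  [   0.5468     0.4393     0.6969     1.3457]
x = (I − A)⁻¹ d = adj(I−A)·d / det(I−A), with det(I−A) = 0.134875:
  x_1 = (0.535000·20 + 0.219500·115 + 0.371000·10 + 0.228500·10) / 0.134875 = 41.9375 / 0.134875 ≈ 310.94
  x_2 = (0.057500·20 + 0.192500·115 + 0.055000·10 + 0.077500·10) / 0.134875 = 24.6125 / 0.134875 ≈ 182.48
  x_3 = (0.325625·20 + 0.151875·115 + 0.428750·10 + 0.175000·10) / 0.134875 = 30.015625 / 0.134875 ≈ 222.54
  x_4 = (0.073750·20 + 0.059250·115 + 0.094000·10 + 0.181500·10) / 0.134875 = 11.04375 / 0.134875 ≈ 81.88

x_2 = 182.48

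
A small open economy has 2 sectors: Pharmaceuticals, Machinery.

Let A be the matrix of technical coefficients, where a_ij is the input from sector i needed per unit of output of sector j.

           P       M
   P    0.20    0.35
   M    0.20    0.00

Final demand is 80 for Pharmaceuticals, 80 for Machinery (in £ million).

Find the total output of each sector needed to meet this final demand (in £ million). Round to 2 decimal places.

I − A =
  [   0.80    -0.35]
  [  -0.20     1.00]
det(I−A) = (0.80)(1.00) − (-0.35)(-0.20) = 0.7300
adj(I−A) = [[1.00, 0.35], [0.20, 0.80]]
(I − A)⁻¹ = adj(I−A) / det(I−A) ≈
  [   1.3699     0.4795]
  [   0.2740     1.0959]
x = (I − A)⁻¹ d = adj(I−A)·d / det(I−A), with det(I−A) = 0.7300:
  x_P = (1.00·80 + 0.35·80) / 0.7300 = 108.00 / 0.7300 ≈ 147.95
  x_M = (0.20·80 + 0.80·80) / 0.7300 = 80.00 / 0.7300 ≈ 109.59

x_P = 147.95, x_M = 109.59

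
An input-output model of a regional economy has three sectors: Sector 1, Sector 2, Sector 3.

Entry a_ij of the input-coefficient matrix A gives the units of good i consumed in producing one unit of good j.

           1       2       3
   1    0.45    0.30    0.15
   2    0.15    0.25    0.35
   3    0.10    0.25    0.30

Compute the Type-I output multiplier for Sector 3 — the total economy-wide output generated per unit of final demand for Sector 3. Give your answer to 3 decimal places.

I − A =
  [   0.55    -0.30    -0.15]
  [  -0.15     0.75    -0.35]
  [  -0.10    -0.25     0.70]
Cofactors of I−A, C_ij = (−1)^(i+j)·(minor ij) (rows/columns in the sector order above):
  C_11 = (0.75)(0.70) − (-0.35)(-0.25) = 0.4375
  C_12 = −[(-0.15)(0.70) − (-0.35)(-0.10)] = 0.1400
  C_13 = (-0.15)(-0.25) − (0.75)(-0.10) = 0.1125
  C_21 = −[(-0.30)(0.70) − (-0.15)(-0.25)] = 0.2475
  C_22 = (0.55)(0.70) − (-0.15)(-0.10) = 0.3700
  C_23 = −[(0.55)(-0.25) − (-0.30)(-0.10)] = 0.1675
  C_31 = (-0.30)(-0.35) − (-0.15)(0.75) = 0.2175
  C_32 = −[(0.55)(-0.35) − (-0.15)(-0.15)] = 0.2150
  C_33 = (0.55)(0.75) − (-0.30)(-0.15) = 0.3675
det(I−A) = Σ_j (I−A)_1j·C_1j = (0.55)(0.4375) + (-0.30)(0.1400) + (-0.15)(0.1125) = 0.18175
adj(I−A) = Cᵀ =
  [ 0.4375   0.2475   0.2175]
  [ 0.1400   0.3700   0.2150]
  [ 0.1125   0.1675   0.3675]
(I − A)⁻¹ = adj(I−A) / det(I−A) ≈
  [   2.4072     1.3618     1.1967]
  [   0.7703     2.0358     1.1829]
  [   0.6190     0.9216     2.0220]
The output multiplier for sector j is the column-j sum of the Leontief inverse (I − A)⁻¹ = adj(I−A) / det(I−A).
Column 3 of adj(I−A): (0.2175, 0.2150, 0.3675); det(I−A) = 0.18175.
m_3 = (0.2175 + 0.2150 + 0.3675) / 0.18175 = 0.80 / 0.18175 ≈ 4.402.

m_3 = 4.402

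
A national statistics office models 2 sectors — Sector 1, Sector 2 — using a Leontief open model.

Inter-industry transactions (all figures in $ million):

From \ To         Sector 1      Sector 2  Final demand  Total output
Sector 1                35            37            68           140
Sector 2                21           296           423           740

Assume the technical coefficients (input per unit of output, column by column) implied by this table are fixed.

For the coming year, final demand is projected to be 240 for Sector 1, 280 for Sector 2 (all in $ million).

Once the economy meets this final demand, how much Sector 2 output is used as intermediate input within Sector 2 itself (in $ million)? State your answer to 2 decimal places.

z_22 = 222.37

Technical coefficients a_ij = z_ij / X_j:
  a_11 = 35/140 = 0.25, a_21 = 21/140 = 0.15
  a_12 = 37/740 = 0.05, a_22 = 296/740 = 0.40
I − A =
  [   0.75    -0.05]
  [  -0.15     0.60]
det(I−A) = (0.75)(0.60) − (-0.05)(-0.15) = 0.4425
adj(I−A) = [[0.60, 0.05], [0.15, 0.75]]
(I − A)⁻¹ = adj(I−A) / det(I−A) ≈
  [   1.3559     0.1130]
  [   0.3390     1.6949]
First solve x = (I − A)⁻¹ d = adj(I−A)·d / det(I−A); in particular x_2 = (0.15·240 + 0.75·280) / 0.4425 = 246.00 / 0.4425 ≈ 555.9322.
Intermediate flow from 2 to 2: z_22 = a_22 · x_2 = 0.40 × 246.00 / 0.4425 = 98.40 / 0.4425 ≈ 222.37.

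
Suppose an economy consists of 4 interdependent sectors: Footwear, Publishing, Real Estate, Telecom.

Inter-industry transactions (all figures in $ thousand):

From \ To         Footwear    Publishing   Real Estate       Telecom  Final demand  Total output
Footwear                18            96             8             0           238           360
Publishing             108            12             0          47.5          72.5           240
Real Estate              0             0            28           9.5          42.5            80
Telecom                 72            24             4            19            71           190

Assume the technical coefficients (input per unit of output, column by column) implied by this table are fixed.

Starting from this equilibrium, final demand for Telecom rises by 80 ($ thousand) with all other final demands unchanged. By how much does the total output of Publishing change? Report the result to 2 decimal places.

Technical coefficients a_ij = z_ij / X_j:
  a_11 = 18/360 = 0.05, a_21 = 108/360 = 0.30, a_31 = 0/360 = 0.00, a_41 = 72/360 = 0.20
  a_12 = 96/240 = 0.40, a_22 = 12/240 = 0.05, a_32 = 0/240 = 0.00, a_42 = 24/240 = 0.10
  a_13 = 8/80 = 0.10, a_23 = 0/80 = 0.00, a_33 = 28/80 = 0.35, a_43 = 4/80 = 0.05
  a_14 = 0/190 = 0.00, a_24 = 47.5/190 = 0.25, a_34 = 9.5/190 = 0.05, a_44 = 19/190 = 0.10
I − A =
  [   0.95    -0.40    -0.10     0.00]
  [  -0.30     0.95     0.00    -0.25]
  [   0.00     0.00     0.65    -0.05]
  [  -0.20    -0.10    -0.05     0.90]
Compute the cofactors C_ij = (−1)^(i+j)·(3×3 minor ij) of I−A; the adjugate is their transpose:
adj(I−A) = Cᵀ =
  [ 0.537125   0.233500   0.088000   0.069750]
  [ 0.207250   0.552375   0.043875   0.155875]
  [ 0.011000   0.008750   0.660500   0.039125]
  [ 0.143000   0.113750   0.061125   0.508625]
det(I−A) = Σ_j (I−A)_1j·C_1j = (0.95)(0.537125) + (-0.40)(0.207250) + (-0.10)(0.011000) + (0.00)(0.143000) = 0.42626875
(I − A)⁻¹ = adj(I−A) / det(I−A) ≈
  [   1.2601     0.5478     0.2064     0.1636]
  [   0.4862     1.2958     0.1029     0.3657]
  [   0.0258     0.0205     1.5495     0.0918]
  [   0.3355     0.2669     0.1434     1.1932]
Δx = (I − A)⁻¹ Δd with Δd having +80 in the Telecom component and 0 elsewhere.
So Δx_2 = L_24 · (+80), where L_24 = adj(I−A)_24 / det(I−A) = 0.155875 / 0.42626875.
Δx_2 = 0.155875 × (+80) / 0.42626875 = 12.47 / 0.42626875 ≈ 29.25.

Δx_2 = 29.25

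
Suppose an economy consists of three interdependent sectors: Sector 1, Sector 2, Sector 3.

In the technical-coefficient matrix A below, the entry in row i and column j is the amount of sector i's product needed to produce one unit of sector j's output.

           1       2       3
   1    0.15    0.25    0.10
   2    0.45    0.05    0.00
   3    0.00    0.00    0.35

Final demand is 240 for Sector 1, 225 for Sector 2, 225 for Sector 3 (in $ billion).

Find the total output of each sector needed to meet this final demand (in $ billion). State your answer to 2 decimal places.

I − A =
  [   0.85    -0.25    -0.10]
  [  -0.45     0.95     0.00]
  [   0.00     0.00     0.65]
Cofactors of I−A, C_ij = (−1)^(i+j)·(minor ij) (rows/columns in the sector order above):
  C_11 = (0.95)(0.65) − (0.00)(0.00) = 0.6175
  C_12 = −[(-0.45)(0.65) − (0.00)(0.00)] = 0.2925
  C_13 = (-0.45)(0.00) − (0.95)(0.00) = 0.0000
  C_21 = −[(-0.25)(0.65) − (-0.10)(0.00)] = 0.1625
  C_22 = (0.85)(0.65) − (-0.10)(0.00) = 0.5525
  C_23 = −[(0.85)(0.00) − (-0.25)(0.00)] = 0.0000
  C_31 = (-0.25)(0.00) − (-0.10)(0.95) = 0.0950
  C_32 = −[(0.85)(0.00) − (-0.10)(-0.45)] = 0.0450
  C_33 = (0.85)(0.95) − (-0.25)(-0.45) = 0.6950
det(I−A) = Σ_j (I−A)_1j·C_1j = (0.85)(0.6175) + (-0.25)(0.2925) + (-0.10)(0.0000) = 0.45175
adj(I−A) = Cᵀ =
  [ 0.6175   0.1625   0.0950]
  [ 0.2925   0.5525   0.0450]
  [ 0.0000   0.0000   0.6950]
(I − A)⁻¹ = adj(I−A) / det(I−A) ≈
  [   1.3669     0.3597     0.2103]
  [   0.6475     1.2230     0.0996]
  [   0.0000     0.0000     1.5385]
x = (I − A)⁻¹ d = adj(I−A)·d / det(I−A), with det(I−A) = 0.45175:
  x_1 = (0.6175·240 + 0.1625·225 + 0.0950·225) / 0.45175 = 206.1375 / 0.45175 ≈ 456.31
  x_2 = (0.2925·240 + 0.5525·225 + 0.0450·225) / 0.45175 = 204.6375 / 0.45175 ≈ 452.99
  x_3 = (0.0000·240 + 0.0000·225 + 0.6950·225) / 0.45175 = 156.375 / 0.45175 ≈ 346.15

x_1 = 456.31, x_2 = 452.99, x_3 = 346.15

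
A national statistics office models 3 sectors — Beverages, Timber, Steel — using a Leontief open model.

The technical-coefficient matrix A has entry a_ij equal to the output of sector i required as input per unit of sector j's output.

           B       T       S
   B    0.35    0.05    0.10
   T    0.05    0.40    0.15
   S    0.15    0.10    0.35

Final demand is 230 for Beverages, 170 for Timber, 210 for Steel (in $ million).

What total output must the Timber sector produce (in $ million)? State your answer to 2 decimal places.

x_T = 446.87

I − A =
  [   0.65    -0.05    -0.10]
  [  -0.05     0.60    -0.15]
  [  -0.15    -0.10     0.65]
Cofactors of I−A, C_ij = (−1)^(i+j)·(minor ij) (rows/columns in the sector order above):
  C_11 = (0.60)(0.65) − (-0.15)(-0.10) = 0.3750
  C_12 = −[(-0.05)(0.65) − (-0.15)(-0.15)] = 0.0550
  C_13 = (-0.05)(-0.10) − (0.60)(-0.15) = 0.0950
  C_21 = −[(-0.05)(0.65) − (-0.10)(-0.10)] = 0.0425
  C_22 = (0.65)(0.65) − (-0.10)(-0.15) = 0.4075
  C_23 = −[(0.65)(-0.10) − (-0.05)(-0.15)] = 0.0725
  C_31 = (-0.05)(-0.15) − (-0.10)(0.60) = 0.0675
  C_32 = −[(0.65)(-0.15) − (-0.10)(-0.05)] = 0.1025
  C_33 = (0.65)(0.60) − (-0.05)(-0.05) = 0.3875
det(I−A) = Σ_j (I−A)_1j·C_1j = (0.65)(0.3750) + (-0.05)(0.0550) + (-0.10)(0.0950) = 0.2315
adj(I−A) = Cᵀ =
  [ 0.3750   0.0425   0.0675]
  [ 0.0550   0.4075   0.1025]
  [ 0.0950   0.0725   0.3875]
(I − A)⁻¹ = adj(I−A) / det(I−A) ≈
  [   1.6199     0.1836     0.2916]
  [   0.2376     1.7603     0.4428]
  [   0.4104     0.3132     1.6739]
x = (I − A)⁻¹ d = adj(I−A)·d / det(I−A), with det(I−A) = 0.2315:
  x_B = (0.3750·230 + 0.0425·170 + 0.0675·210) / 0.2315 = 107.65 / 0.2315 ≈ 465.01
  x_T = (0.0550·230 + 0.4075·170 + 0.1025·210) / 0.2315 = 103.45 / 0.2315 ≈ 446.87
  x_S = (0.0950·230 + 0.0725·170 + 0.3875·210) / 0.2315 = 115.55 / 0.2315 ≈ 499.14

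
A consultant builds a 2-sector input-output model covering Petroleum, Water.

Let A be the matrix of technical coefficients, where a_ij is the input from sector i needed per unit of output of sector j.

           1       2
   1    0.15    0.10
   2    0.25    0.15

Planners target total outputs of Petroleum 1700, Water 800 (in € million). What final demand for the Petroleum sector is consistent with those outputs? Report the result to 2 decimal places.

I − A =
  [   0.85    -0.10]
  [  -0.25     0.85]
d = (I − A) x:
  d_1 = (+0.85)·1700 + (-0.10)·800 = 1365.00
  d_2 = (-0.25)·1700 + (+0.85)·800 = 255.00

d_1 = 1365.00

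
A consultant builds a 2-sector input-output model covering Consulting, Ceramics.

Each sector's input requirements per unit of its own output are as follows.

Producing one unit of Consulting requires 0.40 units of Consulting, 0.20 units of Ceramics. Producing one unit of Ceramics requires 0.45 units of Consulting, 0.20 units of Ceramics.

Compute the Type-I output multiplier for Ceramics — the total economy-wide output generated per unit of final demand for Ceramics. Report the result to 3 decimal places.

m_2 = 2.692

I − A =
  [   0.60    -0.45]
  [  -0.20     0.80]
det(I−A) = (0.60)(0.80) − (-0.45)(-0.20) = 0.3900
adj(I−A) = [[0.80, 0.45], [0.20, 0.60]]
(I − A)⁻¹ = adj(I−A) / det(I−A) ≈
  [   2.0513     1.1538]
  [   0.5128     1.5385]
The output multiplier for sector j is the column-j sum of the Leontief inverse (I − A)⁻¹ = adj(I−A) / det(I−A).
Column 2 of adj(I−A): (0.45, 0.60); det(I−A) = 0.3900.
m_2 = (0.45 + 0.60) / 0.3900 = 1.05 / 0.3900 ≈ 2.692.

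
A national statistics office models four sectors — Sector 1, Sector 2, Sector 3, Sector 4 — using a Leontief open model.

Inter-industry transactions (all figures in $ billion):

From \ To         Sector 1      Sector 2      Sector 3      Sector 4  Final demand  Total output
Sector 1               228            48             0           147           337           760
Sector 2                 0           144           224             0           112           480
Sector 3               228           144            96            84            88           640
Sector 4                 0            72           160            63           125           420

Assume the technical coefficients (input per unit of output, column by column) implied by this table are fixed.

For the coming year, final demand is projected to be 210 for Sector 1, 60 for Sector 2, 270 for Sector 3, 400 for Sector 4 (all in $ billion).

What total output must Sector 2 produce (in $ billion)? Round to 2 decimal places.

Technical coefficients a_ij = z_ij / X_j:
  a_11 = 228/760 = 0.30, a_21 = 0/760 = 0.00, a_31 = 228/760 = 0.30, a_41 = 0/760 = 0.00
  a_12 = 48/480 = 0.10, a_22 = 144/480 = 0.30, a_32 = 144/480 = 0.30, a_42 = 72/480 = 0.15
  a_13 = 0/640 = 0.00, a_23 = 224/640 = 0.35, a_33 = 96/640 = 0.15, a_43 = 160/640 = 0.25
  a_14 = 147/420 = 0.35, a_24 = 0/420 = 0.00, a_34 = 84/420 = 0.20, a_44 = 63/420 = 0.15
I − A =
  [   0.70    -0.10     0.00    -0.35]
  [   0.00     0.70    -0.35     0.00]
  [  -0.30    -0.30     0.85    -0.20]
  [   0.00    -0.15    -0.25     0.85]
Compute the cofactors C_ij = (−1)^(i+j)·(3×3 minor ij) of I−A; the adjugate is their transpose:
adj(I−A) = Cᵀ =
  [ 0.371000   0.138125   0.109375   0.178500]
  [ 0.089250   0.444500   0.208250   0.085750]
  [ 0.178500   0.240750   0.416500   0.171500]
  [ 0.068250   0.149250   0.159250   0.332500]
det(I−A) = Σ_j (I−A)_1j·C_1j = (0.70)(0.371000) + (-0.10)(0.089250) + (0.00)(0.178500) + (-0.35)(0.068250) = 0.2268875
(I − A)⁻¹ = adj(I−A) / det(I−A) ≈
  [   1.6352     0.6088     0.4821     0.7867]
  [   0.3934     1.9591     0.9179     0.3779]
  [   0.7867     1.0611     1.8357     0.7559]
  [   0.3008     0.6578     0.7019     1.4655]
x = (I − A)⁻¹ d = adj(I−A)·d / det(I−A), with det(I−A) = 0.2268875:
  x_1 = (0.371000·210 + 0.138125·60 + 0.109375·270 + 0.178500·400) / 0.2268875 = 187.12875 / 0.2268875 ≈ 824.76
  x_2 = (0.089250·210 + 0.444500·60 + 0.208250·270 + 0.085750·400) / 0.2268875 = 135.94 / 0.2268875 ≈ 599.15
  x_3 = (0.178500·210 + 0.240750·60 + 0.416500·270 + 0.171500·400) / 0.2268875 = 232.985 / 0.2268875 ≈ 1026.87
  x_4 = (0.068250·210 + 0.149250·60 + 0.159250·270 + 0.332500·400) / 0.2268875 = 199.285 / 0.2268875 ≈ 878.34

x_2 = 599.15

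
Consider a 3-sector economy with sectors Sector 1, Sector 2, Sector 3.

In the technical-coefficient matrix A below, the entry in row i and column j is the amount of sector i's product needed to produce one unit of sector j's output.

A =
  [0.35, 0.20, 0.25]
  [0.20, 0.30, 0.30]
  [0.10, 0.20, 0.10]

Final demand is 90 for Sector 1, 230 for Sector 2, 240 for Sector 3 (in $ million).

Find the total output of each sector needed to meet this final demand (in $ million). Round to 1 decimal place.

x_1 = 533.6, x_2 = 686.0, x_3 = 478.4

I − A =
  [   0.65    -0.20    -0.25]
  [  -0.20     0.70    -0.30]
  [  -0.10    -0.20     0.90]
Cofactors of I−A, C_ij = (−1)^(i+j)·(minor ij) (rows/columns in the sector order above):
  C_11 = (0.70)(0.90) − (-0.30)(-0.20) = 0.5700
  C_12 = −[(-0.20)(0.90) − (-0.30)(-0.10)] = 0.2100
  C_13 = (-0.20)(-0.20) − (0.70)(-0.10) = 0.1100
  C_21 = −[(-0.20)(0.90) − (-0.25)(-0.20)] = 0.2300
  C_22 = (0.65)(0.90) − (-0.25)(-0.10) = 0.5600
  C_23 = −[(0.65)(-0.20) − (-0.20)(-0.10)] = 0.1500
  C_31 = (-0.20)(-0.30) − (-0.25)(0.70) = 0.2350
  C_32 = −[(0.65)(-0.30) − (-0.25)(-0.20)] = 0.2450
  C_33 = (0.65)(0.70) − (-0.20)(-0.20) = 0.4150
det(I−A) = Σ_j (I−A)_1j·C_1j = (0.65)(0.5700) + (-0.20)(0.2100) + (-0.25)(0.1100) = 0.3010
adj(I−A) = Cᵀ =
  [ 0.5700   0.2300   0.2350]
  [ 0.2100   0.5600   0.2450]
  [ 0.1100   0.1500   0.4150]
(I − A)⁻¹ = adj(I−A) / det(I−A) ≈
  [   1.8937     0.7641     0.7807]
  [   0.6977     1.8605     0.8140]
  [   0.3654     0.4983     1.3787]
x = (I − A)⁻¹ d = adj(I−A)·d / det(I−A), with det(I−A) = 0.3010:
  x_1 = (0.5700·90 + 0.2300·230 + 0.2350·240) / 0.3010 = 160.60 / 0.3010 ≈ 533.6
  x_2 = (0.2100·90 + 0.5600·230 + 0.2450·240) / 0.3010 = 206.50 / 0.3010 ≈ 686.0
  x_3 = (0.1100·90 + 0.1500·230 + 0.4150·240) / 0.3010 = 144.00 / 0.3010 ≈ 478.4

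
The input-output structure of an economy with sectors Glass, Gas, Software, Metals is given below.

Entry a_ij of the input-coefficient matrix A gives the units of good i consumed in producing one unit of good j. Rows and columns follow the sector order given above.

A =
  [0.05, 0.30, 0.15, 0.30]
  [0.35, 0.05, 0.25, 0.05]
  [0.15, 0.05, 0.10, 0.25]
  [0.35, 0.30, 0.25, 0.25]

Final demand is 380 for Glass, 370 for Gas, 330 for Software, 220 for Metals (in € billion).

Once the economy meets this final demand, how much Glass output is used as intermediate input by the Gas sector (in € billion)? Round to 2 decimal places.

I − A =
  [   0.95    -0.30    -0.15    -0.30]
  [  -0.35     0.95    -0.25    -0.05]
  [  -0.15    -0.05     0.90    -0.25]
  [  -0.35    -0.30    -0.25     0.75]
Compute the cofactors C_ij = (−1)^(i+j)·(3×3 minor ij) of I−A; the adjugate is their transpose:
adj(I−A) = Cᵀ =
  [ 0.539625   0.285375   0.258375   0.321000]
  [ 0.282000   0.446125   0.232000   0.219875]
  [ 0.228000   0.175125   0.447375   0.252000]
  [ 0.440625   0.370000   0.362500   0.670625]
det(I−A) = Σ_j (I−A)_1j·C_1j = (0.95)(0.539625) + (-0.30)(0.282000) + (-0.15)(0.228000) + (-0.30)(0.440625) = 0.26165625
(I − A)⁻¹ = adj(I−A) / det(I−A) ≈
  [   2.0623     1.0906     0.9875     1.2268]
  [   1.0777     1.7050     0.8867     0.8403]
  [   0.8714     0.6693     1.7098     0.9631]
  [   1.6840     1.4141     1.3854     2.5630]
First solve x = (I − A)⁻¹ d = adj(I−A)·d / det(I−A); in particular x_2 = (0.282000·380 + 0.446125·370 + 0.232000·330 + 0.219875·220) / 0.26165625 = 397.15875 / 0.26165625 ≈ 1517.8646.
Intermediate flow from 1 to 2: z_12 = a_12 · x_2 = 0.30 × 397.15875 / 0.26165625 = 119.147625 / 0.26165625 ≈ 455.36.

z_12 = 455.36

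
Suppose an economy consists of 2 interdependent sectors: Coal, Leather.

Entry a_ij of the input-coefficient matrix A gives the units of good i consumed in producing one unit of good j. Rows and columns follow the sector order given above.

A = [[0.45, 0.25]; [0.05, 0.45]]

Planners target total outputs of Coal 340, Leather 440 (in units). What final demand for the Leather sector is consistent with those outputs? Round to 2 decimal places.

I − A =
  [   0.55    -0.25]
  [  -0.05     0.55]
d = (I − A) x:
  d_C = (+0.55)·340 + (-0.25)·440 = 77.00
  d_L = (-0.05)·340 + (+0.55)·440 = 225.00

d_L = 225.00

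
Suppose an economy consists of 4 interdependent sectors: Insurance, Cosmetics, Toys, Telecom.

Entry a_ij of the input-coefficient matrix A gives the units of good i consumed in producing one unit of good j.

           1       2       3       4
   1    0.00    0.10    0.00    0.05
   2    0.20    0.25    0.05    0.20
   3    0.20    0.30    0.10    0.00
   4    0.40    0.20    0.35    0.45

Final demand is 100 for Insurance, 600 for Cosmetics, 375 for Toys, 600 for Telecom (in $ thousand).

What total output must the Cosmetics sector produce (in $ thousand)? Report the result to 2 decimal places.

I − A =
  [   1.00    -0.10     0.00    -0.05]
  [  -0.20     0.75    -0.05    -0.20]
  [  -0.20    -0.30     0.90     0.00]
  [  -0.40    -0.20    -0.35     0.55]
Compute the cofactors C_ij = (−1)^(i+j)·(3×3 minor ij) of I−A; the adjugate is their transpose:
adj(I−A) = Cᵀ =
  [ 0.306000   0.063750   0.023375   0.051000]
  [ 0.190500   0.473500   0.100000   0.189500]
  [ 0.131500   0.172000   0.336500   0.074500]
  [ 0.375500   0.328000   0.267500   0.641000]
det(I−A) = Σ_j (I−A)_1j·C_1j = (1.00)(0.306000) + (-0.10)(0.190500) + (0.00)(0.131500) + (-0.05)(0.375500) = 0.268175
(I − A)⁻¹ = adj(I−A) / det(I−A) ≈
  [   1.1410     0.2377     0.0872     0.1902]
  [   0.7104     1.7656     0.3729     0.7066]
  [   0.4904     0.6414     1.2548     0.2778]
  [   1.4002     1.2231     0.9975     2.3902]
x = (I − A)⁻¹ d = adj(I−A)·d / det(I−A), with det(I−A) = 0.268175:
  x_1 = (0.306000·100 + 0.063750·600 + 0.023375·375 + 0.051000·600) / 0.268175 = 108.215625 / 0.268175 ≈ 403.53
  x_2 = (0.190500·100 + 0.473500·600 + 0.100000·375 + 0.189500·600) / 0.268175 = 454.35 / 0.268175 ≈ 1694.23
  x_3 = (0.131500·100 + 0.172000·600 + 0.336500·375 + 0.074500·600) / 0.268175 = 287.2375 / 0.268175 ≈ 1071.08
  x_4 = (0.375500·100 + 0.328000·600 + 0.267500·375 + 0.641000·600) / 0.268175 = 719.2625 / 0.268175 ≈ 2682.06

x_2 = 1694.23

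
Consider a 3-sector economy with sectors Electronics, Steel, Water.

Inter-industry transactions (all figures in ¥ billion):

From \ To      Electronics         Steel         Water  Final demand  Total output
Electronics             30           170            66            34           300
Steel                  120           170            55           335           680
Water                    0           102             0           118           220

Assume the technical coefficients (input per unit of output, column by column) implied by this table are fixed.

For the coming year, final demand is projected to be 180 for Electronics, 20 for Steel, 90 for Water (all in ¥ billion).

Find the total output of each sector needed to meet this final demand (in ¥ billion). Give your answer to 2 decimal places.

Technical coefficients a_ij = z_ij / X_j:
  a_11 = 30/300 = 0.10, a_21 = 120/300 = 0.40, a_31 = 0/300 = 0.00
  a_12 = 170/680 = 0.25, a_22 = 170/680 = 0.25, a_32 = 102/680 = 0.15
  a_13 = 66/220 = 0.30, a_23 = 55/220 = 0.25, a_33 = 0/220 = 0.00
I − A =
  [   0.90    -0.25    -0.30]
  [  -0.40     0.75    -0.25]
  [   0.00    -0.15     1.00]
Cofactors of I−A, C_ij = (−1)^(i+j)·(minor ij) (rows/columns in the sector order above):
  C_11 = (0.75)(1.00) − (-0.25)(-0.15) = 0.7125
  C_12 = −[(-0.40)(1.00) − (-0.25)(0.00)] = 0.4000
  C_13 = (-0.40)(-0.15) − (0.75)(0.00) = 0.0600
  C_21 = −[(-0.25)(1.00) − (-0.30)(-0.15)] = 0.2950
  C_22 = (0.90)(1.00) − (-0.30)(0.00) = 0.9000
  C_23 = −[(0.90)(-0.15) − (-0.25)(0.00)] = 0.1350
  C_31 = (-0.25)(-0.25) − (-0.30)(0.75) = 0.2875
  C_32 = −[(0.90)(-0.25) − (-0.30)(-0.40)] = 0.3450
  C_33 = (0.90)(0.75) − (-0.25)(-0.40) = 0.5750
det(I−A) = Σ_j (I−A)_1j·C_1j = (0.90)(0.7125) + (-0.25)(0.4000) + (-0.30)(0.0600) = 0.52325
adj(I−A) = Cᵀ =
  [ 0.7125   0.2950   0.2875]
  [ 0.4000   0.9000   0.3450]
  [ 0.0600   0.1350   0.5750]
(I − A)⁻¹ = adj(I−A) / det(I−A) ≈
  [   1.3617     0.5638     0.5495]
  [   0.7645     1.7200     0.6593]
  [   0.1147     0.2580     1.0989]
x = (I − A)⁻¹ d = adj(I−A)·d / det(I−A), with det(I−A) = 0.52325:
  x_1 = (0.7125·180 + 0.2950·20 + 0.2875·90) / 0.52325 = 160.025 / 0.52325 ≈ 305.83
  x_2 = (0.4000·180 + 0.9000·20 + 0.3450·90) / 0.52325 = 121.05 / 0.52325 ≈ 231.34
  x_3 = (0.0600·180 + 0.1350·20 + 0.5750·90) / 0.52325 = 65.25 / 0.52325 ≈ 124.70

x_1 = 305.83, x_2 = 231.34, x_3 = 124.70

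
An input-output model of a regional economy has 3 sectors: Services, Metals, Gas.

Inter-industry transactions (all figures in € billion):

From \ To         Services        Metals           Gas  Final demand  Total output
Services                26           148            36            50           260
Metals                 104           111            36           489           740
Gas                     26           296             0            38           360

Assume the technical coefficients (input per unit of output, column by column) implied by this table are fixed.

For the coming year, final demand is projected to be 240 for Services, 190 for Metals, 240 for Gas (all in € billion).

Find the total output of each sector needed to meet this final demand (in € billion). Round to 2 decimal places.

Technical coefficients a_ij = z_ij / X_j:
  a_SS = 26/260 = 0.10, a_MS = 104/260 = 0.40, a_GS = 26/260 = 0.10
  a_SM = 148/740 = 0.20, a_MM = 111/740 = 0.15, a_GM = 296/740 = 0.40
  a_SG = 36/360 = 0.10, a_MG = 36/360 = 0.10, a_GG = 0/360 = 0.00
I − A =
  [   0.90    -0.20    -0.10]
  [  -0.40     0.85    -0.10]
  [  -0.10    -0.40     1.00]
Cofactors of I−A, C_ij = (−1)^(i+j)·(minor ij) (rows/columns in the sector order above):
  C_11 = (0.85)(1.00) − (-0.10)(-0.40) = 0.8100
  C_12 = −[(-0.40)(1.00) − (-0.10)(-0.10)] = 0.4100
  C_13 = (-0.40)(-0.40) − (0.85)(-0.10) = 0.2450
  C_21 = −[(-0.20)(1.00) − (-0.10)(-0.40)] = 0.2400
  C_22 = (0.90)(1.00) − (-0.10)(-0.10) = 0.8900
  C_23 = −[(0.90)(-0.40) − (-0.20)(-0.10)] = 0.3800
  C_31 = (-0.20)(-0.10) − (-0.10)(0.85) = 0.1050
  C_32 = −[(0.90)(-0.10) − (-0.10)(-0.40)] = 0.1300
  C_33 = (0.90)(0.85) − (-0.20)(-0.40) = 0.6850
det(I−A) = Σ_j (I−A)_1j·C_1j = (0.90)(0.8100) + (-0.20)(0.4100) + (-0.10)(0.2450) = 0.6225
adj(I−A) = Cᵀ =
  [ 0.8100   0.2400   0.1050]
  [ 0.4100   0.8900   0.1300]
  [ 0.2450   0.3800   0.6850]
(I − A)⁻¹ = adj(I−A) / det(I−A) ≈
  [   1.3012     0.3855     0.1687]
  [   0.6586     1.4297     0.2088]
  [   0.3936     0.6104     1.1004]
x = (I − A)⁻¹ d = adj(I−A)·d / det(I−A), with det(I−A) = 0.6225:
  x_S = (0.8100·240 + 0.2400·190 + 0.1050·240) / 0.6225 = 265.20 / 0.6225 ≈ 426.02
  x_M = (0.4100·240 + 0.8900·190 + 0.1300·240) / 0.6225 = 298.70 / 0.6225 ≈ 479.84
  x_G = (0.2450·240 + 0.3800·190 + 0.6850·240) / 0.6225 = 295.40 / 0.6225 ≈ 474.54

x_S = 426.02, x_M = 479.84, x_G = 474.54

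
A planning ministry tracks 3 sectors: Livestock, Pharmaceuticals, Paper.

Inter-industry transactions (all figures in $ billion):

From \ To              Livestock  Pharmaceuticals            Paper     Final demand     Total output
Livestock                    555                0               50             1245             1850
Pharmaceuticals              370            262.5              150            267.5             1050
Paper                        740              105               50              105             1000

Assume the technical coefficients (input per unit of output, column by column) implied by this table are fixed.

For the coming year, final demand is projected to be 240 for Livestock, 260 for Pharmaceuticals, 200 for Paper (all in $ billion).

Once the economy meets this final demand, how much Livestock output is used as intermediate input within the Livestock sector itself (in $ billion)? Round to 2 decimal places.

z_11 = 111.93

Technical coefficients a_ij = z_ij / X_j:
  a_11 = 555/1850 = 0.30, a_21 = 370/1850 = 0.20, a_31 = 740/1850 = 0.40
  a_12 = 0/1050 = 0.00, a_22 = 262.5/1050 = 0.25, a_32 = 105/1050 = 0.10
  a_13 = 50/1000 = 0.05, a_23 = 150/1000 = 0.15, a_33 = 50/1000 = 0.05
I − A =
  [   0.70     0.00    -0.05]
  [  -0.20     0.75    -0.15]
  [  -0.40    -0.10     0.95]
Cofactors of I−A, C_ij = (−1)^(i+j)·(minor ij) (rows/columns in the sector order above):
  C_11 = (0.75)(0.95) − (-0.15)(-0.10) = 0.6975
  C_12 = −[(-0.20)(0.95) − (-0.15)(-0.40)] = 0.2500
  C_13 = (-0.20)(-0.10) − (0.75)(-0.40) = 0.3200
  C_21 = −[(0.00)(0.95) − (-0.05)(-0.10)] = 0.0050
  C_22 = (0.70)(0.95) − (-0.05)(-0.40) = 0.6450
  C_23 = −[(0.70)(-0.10) − (0.00)(-0.40)] = 0.0700
  C_31 = (0.00)(-0.15) − (-0.05)(0.75) = 0.0375
  C_32 = −[(0.70)(-0.15) − (-0.05)(-0.20)] = 0.1150
  C_33 = (0.70)(0.75) − (0.00)(-0.20) = 0.5250
det(I−A) = Σ_j (I−A)_1j·C_1j = (0.70)(0.6975) + (0.00)(0.2500) + (-0.05)(0.3200) = 0.47225
adj(I−A) = Cᵀ =
  [ 0.6975   0.0050   0.0375]
  [ 0.2500   0.6450   0.1150]
  [ 0.3200   0.0700   0.5250]
(I − A)⁻¹ = adj(I−A) / det(I−A) ≈
  [   1.4770     0.0106     0.0794]
  [   0.5294     1.3658     0.2435]
  [   0.6776     0.1482     1.1117]
First solve x = (I − A)⁻¹ d = adj(I−A)·d / det(I−A); in particular x_1 = (0.6975·240 + 0.0050·260 + 0.0375·200) / 0.47225 = 176.20 / 0.47225 ≈ 373.1075.
Intermediate flow from 1 to 1: z_11 = a_11 · x_1 = 0.30 × 176.20 / 0.47225 = 52.86 / 0.47225 ≈ 111.93.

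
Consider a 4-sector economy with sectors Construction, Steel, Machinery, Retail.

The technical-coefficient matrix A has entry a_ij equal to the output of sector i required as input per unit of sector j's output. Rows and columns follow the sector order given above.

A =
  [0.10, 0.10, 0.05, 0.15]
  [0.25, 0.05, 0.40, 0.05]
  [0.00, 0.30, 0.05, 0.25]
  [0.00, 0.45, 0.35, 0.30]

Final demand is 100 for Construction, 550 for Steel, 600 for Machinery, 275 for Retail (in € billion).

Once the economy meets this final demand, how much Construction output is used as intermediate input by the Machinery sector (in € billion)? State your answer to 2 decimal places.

I − A =
  [   0.90    -0.10    -0.05    -0.15]
  [  -0.25     0.95    -0.40    -0.05]
  [   0.00    -0.30     0.95    -0.25]
  [   0.00    -0.45    -0.35     0.70]
Compute the cofactors C_ij = (−1)^(i+j)·(3×3 minor ij) of I−A; the adjugate is their transpose:
adj(I−A) = Cᵀ =
  [ 0.393000   0.153750   0.138750   0.144750]
  [ 0.144375   0.519750   0.289625   0.171500]
  [ 0.080625   0.290250   0.543875   0.232250]
  [ 0.133125   0.479250   0.458125   0.676750]
det(I−A) = Σ_j (I−A)_1j·C_1j = (0.90)(0.393000) + (-0.10)(0.144375) + (-0.05)(0.080625) + (-0.15)(0.133125) = 0.3152625
(I − A)⁻¹ = adj(I−A) / det(I−A) ≈
  [   1.2466     0.4877     0.4401     0.4591]
  [   0.4580     1.6486     0.9187     0.5440]
  [   0.2557     0.9207     1.7251     0.7367]
  [   0.4223     1.5202     1.4532     2.1466]
First solve x = (I − A)⁻¹ d = adj(I−A)·d / det(I−A); in particular x_3 = (0.080625·100 + 0.290250·550 + 0.543875·600 + 0.232250·275) / 0.3152625 = 557.89375 / 0.3152625 ≈ 1769.6166.
Intermediate flow from 1 to 3: z_13 = a_13 · x_3 = 0.05 × 557.89375 / 0.3152625 = 27.8946875 / 0.3152625 ≈ 88.48.

z_13 = 88.48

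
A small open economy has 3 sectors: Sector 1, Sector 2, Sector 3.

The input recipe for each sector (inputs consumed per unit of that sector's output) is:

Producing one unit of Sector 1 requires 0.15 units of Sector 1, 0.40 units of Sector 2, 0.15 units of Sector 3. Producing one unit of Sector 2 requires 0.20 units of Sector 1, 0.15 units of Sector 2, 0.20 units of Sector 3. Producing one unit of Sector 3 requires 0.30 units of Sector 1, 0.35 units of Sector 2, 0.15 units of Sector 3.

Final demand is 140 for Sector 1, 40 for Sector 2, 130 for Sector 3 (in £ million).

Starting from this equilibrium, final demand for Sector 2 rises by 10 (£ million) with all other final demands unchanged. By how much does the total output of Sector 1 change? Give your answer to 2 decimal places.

I − A =
  [   0.85    -0.20    -0.30]
  [  -0.40     0.85    -0.35]
  [  -0.15    -0.20     0.85]
Cofactors of I−A, C_ij = (−1)^(i+j)·(minor ij) (rows/columns in the sector order above):
  C_11 = (0.85)(0.85) − (-0.35)(-0.20) = 0.6525
  C_12 = −[(-0.40)(0.85) − (-0.35)(-0.15)] = 0.3925
  C_13 = (-0.40)(-0.20) − (0.85)(-0.15) = 0.2075
  C_21 = −[(-0.20)(0.85) − (-0.30)(-0.20)] = 0.2300
  C_22 = (0.85)(0.85) − (-0.30)(-0.15) = 0.6775
  C_23 = −[(0.85)(-0.20) − (-0.20)(-0.15)] = 0.2000
  C_31 = (-0.20)(-0.35) − (-0.30)(0.85) = 0.3250
  C_32 = −[(0.85)(-0.35) − (-0.30)(-0.40)] = 0.4175
  C_33 = (0.85)(0.85) − (-0.20)(-0.40) = 0.6425
det(I−A) = Σ_j (I−A)_1j·C_1j = (0.85)(0.6525) + (-0.20)(0.3925) + (-0.30)(0.2075) = 0.413875
adj(I−A) = Cᵀ =
  [ 0.6525   0.2300   0.3250]
  [ 0.3925   0.6775   0.4175]
  [ 0.2075   0.2000   0.6425]
(I − A)⁻¹ = adj(I−A) / det(I−A) ≈
  [   1.5766     0.5557     0.7853]
  [   0.9484     1.6370     1.0088]
  [   0.5014     0.4832     1.5524]
Δx = (I − A)⁻¹ Δd with Δd having +10 in the Sector 2 component and 0 elsewhere.
So Δx_1 = L_12 · (+10), where L_12 = adj(I−A)_12 / det(I−A) = 0.2300 / 0.413875.
Δx_1 = 0.2300 × (+10) / 0.413875 = 2.30 / 0.413875 ≈ 5.56.

Δx_1 = 5.56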